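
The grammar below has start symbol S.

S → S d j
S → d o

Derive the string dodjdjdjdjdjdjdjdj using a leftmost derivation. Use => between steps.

S => Sdj => Sdjdj => Sdjdjdj => Sdjdjdjdj => Sdjdjdjdjdj => Sdjdjdjdjdjdj => Sdjdjdjdjdjdjdj => Sdjdjdjdjdjdjdjdj => dodjdjdjdjdjdjdjdj

S => Sdj   [S → S d j]
Sdj => Sdjdj   [S → S d j]
Sdjdj => Sdjdjdj   [S → S d j]
Sdjdjdj => Sdjdjdjdj   [S → S d j]
Sdjdjdjdj => Sdjdjdjdjdj   [S → S d j]
Sdjdjdjdjdj => Sdjdjdjdjdjdj   [S → S d j]
Sdjdjdjdjdjdj => Sdjdjdjdjdjdjdj   [S → S d j]
Sdjdjdjdjdjdjdj => Sdjdjdjdjdjdjdjdj   [S → S d j]
Sdjdjdjdjdjdjdjdj => dodjdjdjdjdjdjdjdj   [S → d o]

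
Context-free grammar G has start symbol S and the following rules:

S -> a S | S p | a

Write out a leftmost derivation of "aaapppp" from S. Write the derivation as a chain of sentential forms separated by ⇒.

S⇒Sp⇒Spp⇒Sppp⇒aSppp⇒aSpppp⇒aaSpppp⇒aaapppp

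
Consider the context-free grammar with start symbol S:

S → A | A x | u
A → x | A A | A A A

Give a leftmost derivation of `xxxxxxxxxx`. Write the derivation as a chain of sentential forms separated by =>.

S => Ax   [S → A x]
Ax => AAAx   [A → A A A]
AAAx => AAAAAx   [A → A A A]
AAAAAx => AAAAAAAx   [A → A A A]
AAAAAAAx => AAAAAAAAAx   [A → A A A]
AAAAAAAAAx => xAAAAAAAAx   [A → x]
xAAAAAAAAx => xxAAAAAAAx   [A → x]
xxAAAAAAAx => xxxAAAAAAx   [A → x]
xxxAAAAAAx => xxxxAAAAAx   [A → x]
xxxxAAAAAx => xxxxxAAAAx   [A → x]
xxxxxAAAAx => xxxxxxAAAx   [A → x]
xxxxxxAAAx => xxxxxxxAAx   [A → x]
xxxxxxxAAx => xxxxxxxxAx   [A → x]
xxxxxxxxAx => xxxxxxxxxx   [A → x]

S=>Ax=>AAAx=>AAAAAx=>AAAAAAAx=>AAAAAAAAAx=>xAAAAAAAAx=>xxAAAAAAAx=>xxxAAAAAAx=>xxxxAAAAAx=>xxxxxAAAAx=>xxxxxxAAAx=>xxxxxxxAAx=>xxxxxxxxAx=>xxxxxxxxxx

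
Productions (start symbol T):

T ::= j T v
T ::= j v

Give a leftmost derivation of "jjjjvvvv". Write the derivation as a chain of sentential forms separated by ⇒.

T ⇒ jTv ⇒ jjTvv ⇒ jjjTvvv ⇒ jjjjvvvv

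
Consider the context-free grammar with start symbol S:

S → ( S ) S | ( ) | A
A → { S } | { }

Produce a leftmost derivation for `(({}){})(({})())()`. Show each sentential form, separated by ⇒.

S ⇒ (S)S ⇒ ((S)S)S ⇒ ((A)S)S ⇒ (({})S)S ⇒ (({})A)S ⇒ (({}){})S ⇒ (({}){})(S)S ⇒ (({}){})((S)S)S ⇒ (({}){})((A)S)S ⇒ (({}){})(({})S)S ⇒ (({}){})(({})())S ⇒ (({}){})(({})())()

S ⇒ (S)S   [S → ( S ) S]
(S)S ⇒ ((S)S)S   [S → ( S ) S]
((S)S)S ⇒ ((A)S)S   [S → A]
((A)S)S ⇒ (({})S)S   [A → { }]
(({})S)S ⇒ (({})A)S   [S → A]
(({})A)S ⇒ (({}){})S   [A → { }]
(({}){})S ⇒ (({}){})(S)S   [S → ( S ) S]
(({}){})(S)S ⇒ (({}){})((S)S)S   [S → ( S ) S]
(({}){})((S)S)S ⇒ (({}){})((A)S)S   [S → A]
(({}){})((A)S)S ⇒ (({}){})(({})S)S   [A → { }]
(({}){})(({})S)S ⇒ (({}){})(({})())S   [S → ( )]
(({}){})(({})())S ⇒ (({}){})(({})())()   [S → ( )]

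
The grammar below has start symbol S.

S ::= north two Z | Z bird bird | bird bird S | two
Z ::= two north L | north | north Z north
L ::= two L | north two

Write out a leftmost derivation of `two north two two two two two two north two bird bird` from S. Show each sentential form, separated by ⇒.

S ⇒ Z bird bird   [S ::= Z bird bird]
Z bird bird ⇒ two north L bird bird   [Z ::= two north L]
two north L bird bird ⇒ two north two L bird bird   [L ::= two L]
two north two L bird bird ⇒ two north two two L bird bird   [L ::= two L]
two north two two L bird bird ⇒ two north two two two L bird bird   [L ::= two L]
two north two two two L bird bird ⇒ two north two two two two L bird bird   [L ::= two L]
two north two two two two L bird bird ⇒ two north two two two two two L bird bird   [L ::= two L]
two north two two two two two L bird bird ⇒ two north two two two two two two L bird bird   [L ::= two L]
two north two two two two two two L bird bird ⇒ two north two two two two two two north two bird bird   [L ::= north two]

S ⇒ Z bird bird ⇒ two north L bird bird ⇒ two north two L bird bird ⇒ two north two two L bird bird ⇒ two north two two two L bird bird ⇒ two north two two two two L bird bird ⇒ two north two two two two two L bird bird ⇒ two north two two two two two two L bird bird ⇒ two north two two two two two two north two bird bird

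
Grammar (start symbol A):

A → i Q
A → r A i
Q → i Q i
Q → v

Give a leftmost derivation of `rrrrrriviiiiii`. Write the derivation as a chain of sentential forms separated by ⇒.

A⇒rAi⇒rrAii⇒rrrAiii⇒rrrrAiiii⇒rrrrrAiiiii⇒rrrrrrAiiiiii⇒rrrrrriQiiiiii⇒rrrrrriviiiiii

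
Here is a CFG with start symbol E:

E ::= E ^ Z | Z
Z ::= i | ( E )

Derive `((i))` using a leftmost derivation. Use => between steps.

E=>Z=>(E)=>(Z)=>((E))=>((Z))=>((i))

E => Z   [E ::= Z]
Z => (E)   [Z ::= ( E )]
(E) => (Z)   [E ::= Z]
(Z) => ((E))   [Z ::= ( E )]
((E)) => ((Z))   [E ::= Z]
((Z)) => ((i))   [Z ::= i]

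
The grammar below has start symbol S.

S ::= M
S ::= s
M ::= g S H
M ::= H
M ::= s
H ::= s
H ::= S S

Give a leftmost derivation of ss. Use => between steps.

S => M   [S ::= M]
M => H   [M ::= H]
H => SS   [H ::= S S]
SS => MS   [S ::= M]
MS => sS   [M ::= s]
sS => ss   [S ::= s]

S => M => H => SS => MS => sS => ss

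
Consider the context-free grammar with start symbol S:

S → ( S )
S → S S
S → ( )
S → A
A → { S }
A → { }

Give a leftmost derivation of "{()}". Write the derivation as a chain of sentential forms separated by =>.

S => A => {S} => {()}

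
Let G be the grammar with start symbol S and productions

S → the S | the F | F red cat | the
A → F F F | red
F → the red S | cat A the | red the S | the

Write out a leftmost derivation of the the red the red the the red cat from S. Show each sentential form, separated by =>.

S => the F   [S → the F]
the F => the the red S   [F → the red S]
the the red S => the the red F red cat   [S → F red cat]
the the red F red cat => the the red the red S red cat   [F → the red S]
the the red the red S red cat => the the red the red the F red cat   [S → the F]
the the red the red the F red cat => the the red the red the the red cat   [F → the]

S => the F => the the red S => the the red F red cat => the the red the red S red cat => the the red the red the F red cat => the the red the red the the red cat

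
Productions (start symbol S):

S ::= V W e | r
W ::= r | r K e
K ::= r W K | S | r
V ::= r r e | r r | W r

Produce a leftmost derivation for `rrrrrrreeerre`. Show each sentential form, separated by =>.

S => VWe => WrWe => rKerWe => rrWKerWe => rrrKerWe => rrrSerWe => rrrVWeerWe => rrrWrWeerWe => rrrrrWeerWe => rrrrrrKeeerWe => rrrrrrreeerWe => rrrrrrreeerre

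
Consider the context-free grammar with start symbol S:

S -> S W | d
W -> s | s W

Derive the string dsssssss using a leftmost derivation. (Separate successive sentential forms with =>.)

S=>SW=>SWW=>SWWW=>SWWWW=>dWWWW=>dsWWWW=>dssWWWW=>dsssWWWW=>dssssWWW=>dsssssWW=>dssssssW=>dsssssss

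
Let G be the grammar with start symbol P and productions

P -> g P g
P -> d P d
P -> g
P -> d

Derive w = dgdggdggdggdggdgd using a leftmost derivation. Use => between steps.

P => dPd   [P -> d P d]
dPd => dgPgd   [P -> g P g]
dgPgd => dgdPdgd   [P -> d P d]
dgdPdgd => dgdgPgdgd   [P -> g P g]
dgdgPgdgd => dgdggPggdgd   [P -> g P g]
dgdggPggdgd => dgdggdPdggdgd   [P -> d P d]
dgdggdPdggdgd => dgdggdgPgdggdgd   [P -> g P g]
dgdggdgPgdggdgd => dgdggdggPggdggdgd   [P -> g P g]
dgdggdggPggdggdgd => dgdggdggdggdggdgd   [P -> d]

P => dPd => dgPgd => dgdPdgd => dgdgPgdgd => dgdggPggdgd => dgdggdPdggdgd => dgdggdgPgdggdgd => dgdggdggPggdggdgd => dgdggdggdggdggdgd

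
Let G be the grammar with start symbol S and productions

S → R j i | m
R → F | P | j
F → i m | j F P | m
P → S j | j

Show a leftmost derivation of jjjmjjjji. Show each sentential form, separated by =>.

S => Rji   [S → R j i]
Rji => Fji   [R → F]
Fji => jFPji   [F → j F P]
jFPji => jjFPPji   [F → j F P]
jjFPPji => jjjFPPPji   [F → j F P]
jjjFPPPji => jjjmPPPji   [F → m]
jjjmPPPji => jjjmjPPji   [P → j]
jjjmjPPji => jjjmjjPji   [P → j]
jjjmjjPji => jjjmjjjji   [P → j]

S => Rji => Fji => jFPji => jjFPPji => jjjFPPPji => jjjmPPPji => jjjmjPPji => jjjmjjPji => jjjmjjjji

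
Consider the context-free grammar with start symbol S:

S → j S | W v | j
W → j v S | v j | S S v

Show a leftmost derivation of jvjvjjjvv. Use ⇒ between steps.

S ⇒ Wv ⇒ jvSv ⇒ jvWvv ⇒ jvjvSvv ⇒ jvjvjSvv ⇒ jvjvjjSvv ⇒ jvjvjjjvv

S ⇒ Wv   [S → W v]
Wv ⇒ jvSv   [W → j v S]
jvSv ⇒ jvWvv   [S → W v]
jvWvv ⇒ jvjvSvv   [W → j v S]
jvjvSvv ⇒ jvjvjSvv   [S → j S]
jvjvjSvv ⇒ jvjvjjSvv   [S → j S]
jvjvjjSvv ⇒ jvjvjjjvv   [S → j]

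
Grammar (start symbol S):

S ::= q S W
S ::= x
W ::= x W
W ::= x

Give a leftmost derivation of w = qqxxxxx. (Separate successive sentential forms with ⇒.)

S ⇒ qSW   [S ::= q S W]
qSW ⇒ qqSWW   [S ::= q S W]
qqSWW ⇒ qqxWW   [S ::= x]
qqxWW ⇒ qqxxWW   [W ::= x W]
qqxxWW ⇒ qqxxxWW   [W ::= x W]
qqxxxWW ⇒ qqxxxxW   [W ::= x]
qqxxxxW ⇒ qqxxxxx   [W ::= x]

S ⇒ qSW ⇒ qqSWW ⇒ qqxWW ⇒ qqxxWW ⇒ qqxxxWW ⇒ qqxxxxW ⇒ qqxxxxx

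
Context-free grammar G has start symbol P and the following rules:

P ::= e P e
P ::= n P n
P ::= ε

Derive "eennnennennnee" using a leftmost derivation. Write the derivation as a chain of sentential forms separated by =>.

P=>ePe=>eePee=>eenPnee=>eennPnnee=>eennnPnnnee=>eennnePennnee=>eennnenPnennnee=>eennnennennnee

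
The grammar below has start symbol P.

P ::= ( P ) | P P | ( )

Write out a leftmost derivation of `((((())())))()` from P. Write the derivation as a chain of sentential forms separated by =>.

P => PP => (P)P => ((P))P => (((P)))P => (((PP)))P => ((((P)P)))P => ((((())P)))P => ((((())())))P => ((((())())))()

P => PP   [P ::= P P]
PP => (P)P   [P ::= ( P )]
(P)P => ((P))P   [P ::= ( P )]
((P))P => (((P)))P   [P ::= ( P )]
(((P)))P => (((PP)))P   [P ::= P P]
(((PP)))P => ((((P)P)))P   [P ::= ( P )]
((((P)P)))P => ((((())P)))P   [P ::= ( )]
((((())P)))P => ((((())())))P   [P ::= ( )]
((((())())))P => ((((())())))()   [P ::= ( )]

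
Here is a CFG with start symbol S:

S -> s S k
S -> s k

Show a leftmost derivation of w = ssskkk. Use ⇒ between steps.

S ⇒ sSk   [S -> s S k]
sSk ⇒ ssSkk   [S -> s S k]
ssSkk ⇒ ssskkk   [S -> s k]

S ⇒ sSk ⇒ ssSkk ⇒ ssskkk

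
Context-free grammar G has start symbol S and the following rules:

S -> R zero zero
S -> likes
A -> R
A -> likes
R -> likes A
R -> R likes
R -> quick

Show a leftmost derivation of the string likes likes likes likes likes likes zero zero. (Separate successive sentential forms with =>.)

S => R zero zero => likes A zero zero => likes R zero zero => likes R likes zero zero => likes likes A likes zero zero => likes likes R likes zero zero => likes likes R likes likes zero zero => likes likes likes A likes likes zero zero => likes likes likes likes likes likes zero zero

S => R zero zero   [S -> R zero zero]
R zero zero => likes A zero zero   [R -> likes A]
likes A zero zero => likes R zero zero   [A -> R]
likes R zero zero => likes R likes zero zero   [R -> R likes]
likes R likes zero zero => likes likes A likes zero zero   [R -> likes A]
likes likes A likes zero zero => likes likes R likes zero zero   [A -> R]
likes likes R likes zero zero => likes likes R likes likes zero zero   [R -> R likes]
likes likes R likes likes zero zero => likes likes likes A likes likes zero zero   [R -> likes A]
likes likes likes A likes likes zero zero => likes likes likes likes likes likes zero zero   [A -> likes]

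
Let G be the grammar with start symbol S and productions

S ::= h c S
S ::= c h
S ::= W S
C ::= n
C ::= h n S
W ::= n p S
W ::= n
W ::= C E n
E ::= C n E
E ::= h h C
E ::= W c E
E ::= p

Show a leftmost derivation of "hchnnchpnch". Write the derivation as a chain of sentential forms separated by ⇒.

S ⇒ hcS   [S ::= h c S]
hcS ⇒ hcWS   [S ::= W S]
hcWS ⇒ hcCEnS   [W ::= C E n]
hcCEnS ⇒ hchnSEnS   [C ::= h n S]
hchnSEnS ⇒ hchnWSEnS   [S ::= W S]
hchnWSEnS ⇒ hchnnSEnS   [W ::= n]
hchnnSEnS ⇒ hchnnchEnS   [S ::= c h]
hchnnchEnS ⇒ hchnnchpnS   [E ::= p]
hchnnchpnS ⇒ hchnnchpnch   [S ::= c h]

S ⇒ hcS ⇒ hcWS ⇒ hcCEnS ⇒ hchnSEnS ⇒ hchnWSEnS ⇒ hchnnSEnS ⇒ hchnnchEnS ⇒ hchnnchpnS ⇒ hchnnchpnch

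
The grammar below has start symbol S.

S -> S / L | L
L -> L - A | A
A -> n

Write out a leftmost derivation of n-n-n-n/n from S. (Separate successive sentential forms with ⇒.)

S⇒S/L⇒L/L⇒L-A/L⇒L-A-A/L⇒L-A-A-A/L⇒A-A-A-A/L⇒n-A-A-A/L⇒n-n-A-A/L⇒n-n-n-A/L⇒n-n-n-n/L⇒n-n-n-n/A⇒n-n-n-n/n

S ⇒ S/L   [S -> S / L]
S/L ⇒ L/L   [S -> L]
L/L ⇒ L-A/L   [L -> L - A]
L-A/L ⇒ L-A-A/L   [L -> L - A]
L-A-A/L ⇒ L-A-A-A/L   [L -> L - A]
L-A-A-A/L ⇒ A-A-A-A/L   [L -> A]
A-A-A-A/L ⇒ n-A-A-A/L   [A -> n]
n-A-A-A/L ⇒ n-n-A-A/L   [A -> n]
n-n-A-A/L ⇒ n-n-n-A/L   [A -> n]
n-n-n-A/L ⇒ n-n-n-n/L   [A -> n]
n-n-n-n/L ⇒ n-n-n-n/A   [L -> A]
n-n-n-n/A ⇒ n-n-n-n/n   [A -> n]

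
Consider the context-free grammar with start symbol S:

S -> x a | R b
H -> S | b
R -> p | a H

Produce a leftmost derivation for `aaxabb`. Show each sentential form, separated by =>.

S => Rb => aHb => aSb => aRbb => aaHbb => aaSbb => aaxabb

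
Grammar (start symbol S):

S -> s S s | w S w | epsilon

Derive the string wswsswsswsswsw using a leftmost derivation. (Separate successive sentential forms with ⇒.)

S ⇒ wSw ⇒ wsSsw ⇒ wswSwsw ⇒ wswsSswsw ⇒ wswssSsswsw ⇒ wswsswSwsswsw ⇒ wswsswsSswsswsw ⇒ wswsswsswsswsw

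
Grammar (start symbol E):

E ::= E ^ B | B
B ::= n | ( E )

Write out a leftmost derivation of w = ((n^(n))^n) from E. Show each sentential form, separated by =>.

E => B   [E ::= B]
B => (E)   [B ::= ( E )]
(E) => (E^B)   [E ::= E ^ B]
(E^B) => (B^B)   [E ::= B]
(B^B) => ((E)^B)   [B ::= ( E )]
((E)^B) => ((E^B)^B)   [E ::= E ^ B]
((E^B)^B) => ((B^B)^B)   [E ::= B]
((B^B)^B) => ((n^B)^B)   [B ::= n]
((n^B)^B) => ((n^(E))^B)   [B ::= ( E )]
((n^(E))^B) => ((n^(B))^B)   [E ::= B]
((n^(B))^B) => ((n^(n))^B)   [B ::= n]
((n^(n))^B) => ((n^(n))^n)   [B ::= n]

E => B => (E) => (E^B) => (B^B) => ((E)^B) => ((E^B)^B) => ((B^B)^B) => ((n^B)^B) => ((n^(E))^B) => ((n^(B))^B) => ((n^(n))^B) => ((n^(n))^n)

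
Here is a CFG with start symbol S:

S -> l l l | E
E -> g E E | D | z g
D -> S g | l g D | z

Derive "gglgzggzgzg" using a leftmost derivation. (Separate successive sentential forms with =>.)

S => E => gEE => ggEEE => ggDEE => gglgDEE => gglgSgEE => gglgEgEE => gglgzggEE => gglgzggzgE => gglgzggzgzg

S => E   [S -> E]
E => gEE   [E -> g E E]
gEE => ggEEE   [E -> g E E]
ggEEE => ggDEE   [E -> D]
ggDEE => gglgDEE   [D -> l g D]
gglgDEE => gglgSgEE   [D -> S g]
gglgSgEE => gglgEgEE   [S -> E]
gglgEgEE => gglgzggEE   [E -> z g]
gglgzggEE => gglgzggzgE   [E -> z g]
gglgzggzgE => gglgzggzgzg   [E -> z g]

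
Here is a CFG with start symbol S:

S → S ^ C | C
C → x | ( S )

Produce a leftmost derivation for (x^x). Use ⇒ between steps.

S ⇒ C ⇒ (S) ⇒ (S^C) ⇒ (C^C) ⇒ (x^C) ⇒ (x^x)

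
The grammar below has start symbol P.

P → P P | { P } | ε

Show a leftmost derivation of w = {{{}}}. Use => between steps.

P=>PP=>PPP=>{P}PP=>{PP}PP=>{PPP}PP=>{{P}PP}PP=>{{PP}PP}PP=>{{{P}P}PP}PP=>{{{}P}PP}PP=>{{{}}PP}PP=>{{{}}P}PP=>{{{}}}PP=>{{{}}}P=>{{{}}}

P => PP   [P → P P]
PP => PPP   [P → P P]
PPP => {P}PP   [P → { P }]
{P}PP => {PP}PP   [P → P P]
{PP}PP => {PPP}PP   [P → P P]
{PPP}PP => {{P}PP}PP   [P → { P }]
{{P}PP}PP => {{PP}PP}PP   [P → P P]
{{PP}PP}PP => {{{P}P}PP}PP   [P → { P }]
{{{P}P}PP}PP => {{{}P}PP}PP   [P → ε]
{{{}P}PP}PP => {{{}}PP}PP   [P → ε]
{{{}}PP}PP => {{{}}P}PP   [P → ε]
{{{}}P}PP => {{{}}}PP   [P → ε]
{{{}}}PP => {{{}}}P   [P → ε]
{{{}}}P => {{{}}}   [P → ε]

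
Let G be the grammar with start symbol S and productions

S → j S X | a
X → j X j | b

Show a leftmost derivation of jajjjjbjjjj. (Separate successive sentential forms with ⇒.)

S⇒jSX⇒jaX⇒jajXj⇒jajjXjj⇒jajjjXjjj⇒jajjjjXjjjj⇒jajjjjbjjjj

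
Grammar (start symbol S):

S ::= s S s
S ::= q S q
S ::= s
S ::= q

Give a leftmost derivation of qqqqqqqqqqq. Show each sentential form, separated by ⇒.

S⇒qSq⇒qqSqq⇒qqqSqqq⇒qqqqSqqqq⇒qqqqqSqqqqq⇒qqqqqqqqqqq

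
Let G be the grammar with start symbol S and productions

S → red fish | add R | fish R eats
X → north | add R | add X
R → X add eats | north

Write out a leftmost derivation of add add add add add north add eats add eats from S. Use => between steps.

S => add R   [S → add R]
add R => add X add eats   [R → X add eats]
add X add eats => add add X add eats   [X → add X]
add add X add eats => add add add R add eats   [X → add R]
add add add R add eats => add add add X add eats add eats   [R → X add eats]
add add add X add eats add eats => add add add add X add eats add eats   [X → add X]
add add add add X add eats add eats => add add add add add X add eats add eats   [X → add X]
add add add add add X add eats add eats => add add add add add north add eats add eats   [X → north]

S => add R => add X add eats => add add X add eats => add add add R add eats => add add add X add eats add eats => add add add add X add eats add eats => add add add add add X add eats add eats => add add add add add north add eats add eats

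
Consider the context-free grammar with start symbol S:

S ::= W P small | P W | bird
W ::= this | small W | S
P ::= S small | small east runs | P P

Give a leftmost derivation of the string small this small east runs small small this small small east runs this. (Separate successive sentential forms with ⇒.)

S ⇒ P W ⇒ P P W ⇒ S small P W ⇒ P W small P W ⇒ S small W small P W ⇒ W P small small W small P W ⇒ small W P small small W small P W ⇒ small this P small small W small P W ⇒ small this small east runs small small W small P W ⇒ small this small east runs small small this small P W ⇒ small this small east runs small small this small small east runs W ⇒ small this small east runs small small this small small east runs this

S ⇒ P W   [S ::= P W]
P W ⇒ P P W   [P ::= P P]
P P W ⇒ S small P W   [P ::= S small]
S small P W ⇒ P W small P W   [S ::= P W]
P W small P W ⇒ S small W small P W   [P ::= S small]
S small W small P W ⇒ W P small small W small P W   [S ::= W P small]
W P small small W small P W ⇒ small W P small small W small P W   [W ::= small W]
small W P small small W small P W ⇒ small this P small small W small P W   [W ::= this]
small this P small small W small P W ⇒ small this small east runs small small W small P W   [P ::= small east runs]
small this small east runs small small W small P W ⇒ small this small east runs small small this small P W   [W ::= this]
small this small east runs small small this small P W ⇒ small this small east runs small small this small small east runs W   [P ::= small east runs]
small this small east runs small small this small small east runs W ⇒ small this small east runs small small this small small east runs this   [W ::= this]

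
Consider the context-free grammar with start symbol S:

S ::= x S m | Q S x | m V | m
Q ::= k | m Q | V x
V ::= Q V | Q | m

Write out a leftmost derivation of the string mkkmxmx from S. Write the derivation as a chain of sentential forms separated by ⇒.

S ⇒ QSx ⇒ mQSx ⇒ mVxSx ⇒ mQVxSx ⇒ mkVxSx ⇒ mkQVxSx ⇒ mkkVxSx ⇒ mkkmxSx ⇒ mkkmxmx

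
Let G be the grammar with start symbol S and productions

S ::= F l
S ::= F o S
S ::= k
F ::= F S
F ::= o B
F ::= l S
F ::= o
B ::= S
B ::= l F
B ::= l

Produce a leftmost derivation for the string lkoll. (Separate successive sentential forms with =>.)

S => Fl   [S ::= F l]
Fl => FSl   [F ::= F S]
FSl => lSSl   [F ::= l S]
lSSl => lkSl   [S ::= k]
lkSl => lkFll   [S ::= F l]
lkFll => lkoll   [F ::= o]

S => Fl => FSl => lSSl => lkSl => lkFll => lkoll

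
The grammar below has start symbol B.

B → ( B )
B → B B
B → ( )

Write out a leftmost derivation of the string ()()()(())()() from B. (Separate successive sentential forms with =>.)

B => BB => BBB => BBBB => ()BBB => ()()BB => ()()BBB => ()()()BB => ()()()(B)B => ()()()(())B => ()()()(())BB => ()()()(())()B => ()()()(())()()

B => BB   [B → B B]
BB => BBB   [B → B B]
BBB => BBBB   [B → B B]
BBBB => ()BBB   [B → ( )]
()BBB => ()()BB   [B → ( )]
()()BB => ()()BBB   [B → B B]
()()BBB => ()()()BB   [B → ( )]
()()()BB => ()()()(B)B   [B → ( B )]
()()()(B)B => ()()()(())B   [B → ( )]
()()()(())B => ()()()(())BB   [B → B B]
()()()(())BB => ()()()(())()B   [B → ( )]
()()()(())()B => ()()()(())()()   [B → ( )]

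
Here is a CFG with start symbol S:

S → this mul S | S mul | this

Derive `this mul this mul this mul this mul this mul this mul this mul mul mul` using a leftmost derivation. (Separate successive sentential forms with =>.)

S => this mul S => this mul S mul => this mul this mul S mul => this mul this mul this mul S mul => this mul this mul this mul this mul S mul => this mul this mul this mul this mul this mul S mul => this mul this mul this mul this mul this mul S mul mul => this mul this mul this mul this mul this mul S mul mul mul => this mul this mul this mul this mul this mul this mul S mul mul mul => this mul this mul this mul this mul this mul this mul this mul mul mul

S => this mul S   [S → this mul S]
this mul S => this mul S mul   [S → S mul]
this mul S mul => this mul this mul S mul   [S → this mul S]
this mul this mul S mul => this mul this mul this mul S mul   [S → this mul S]
this mul this mul this mul S mul => this mul this mul this mul this mul S mul   [S → this mul S]
this mul this mul this mul this mul S mul => this mul this mul this mul this mul this mul S mul   [S → this mul S]
this mul this mul this mul this mul this mul S mul => this mul this mul this mul this mul this mul S mul mul   [S → S mul]
this mul this mul this mul this mul this mul S mul mul => this mul this mul this mul this mul this mul S mul mul mul   [S → S mul]
this mul this mul this mul this mul this mul S mul mul mul => this mul this mul this mul this mul this mul this mul S mul mul mul   [S → this mul S]
this mul this mul this mul this mul this mul this mul S mul mul mul => this mul this mul this mul this mul this mul this mul this mul mul mul   [S → this]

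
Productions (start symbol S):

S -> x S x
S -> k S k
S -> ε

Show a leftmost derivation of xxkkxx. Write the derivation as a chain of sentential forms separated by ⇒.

S⇒xSx⇒xxSxx⇒xxkSkxx⇒xxkkxx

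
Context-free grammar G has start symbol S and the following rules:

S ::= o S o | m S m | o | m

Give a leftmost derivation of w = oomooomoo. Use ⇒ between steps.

S ⇒ oSo ⇒ ooSoo ⇒ oomSmoo ⇒ oomoSomoo ⇒ oomooomoo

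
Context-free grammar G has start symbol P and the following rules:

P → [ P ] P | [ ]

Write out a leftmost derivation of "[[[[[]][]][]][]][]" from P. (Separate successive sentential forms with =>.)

P => [P]P => [[P]P]P => [[[P]P]P]P => [[[[P]P]P]P]P => [[[[[]]P]P]P]P => [[[[[]][]]P]P]P => [[[[[]][]][]]P]P => [[[[[]][]][]][]]P => [[[[[]][]][]][]][]

P => [P]P   [P → [ P ] P]
[P]P => [[P]P]P   [P → [ P ] P]
[[P]P]P => [[[P]P]P]P   [P → [ P ] P]
[[[P]P]P]P => [[[[P]P]P]P]P   [P → [ P ] P]
[[[[P]P]P]P]P => [[[[[]]P]P]P]P   [P → [ ]]
[[[[[]]P]P]P]P => [[[[[]][]]P]P]P   [P → [ ]]
[[[[[]][]]P]P]P => [[[[[]][]][]]P]P   [P → [ ]]
[[[[[]][]][]]P]P => [[[[[]][]][]][]]P   [P → [ ]]
[[[[[]][]][]][]]P => [[[[[]][]][]][]][]   [P → [ ]]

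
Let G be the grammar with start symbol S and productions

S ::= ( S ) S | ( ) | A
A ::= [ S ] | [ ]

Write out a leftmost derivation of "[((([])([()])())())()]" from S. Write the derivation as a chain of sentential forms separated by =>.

S => A => [S] => [(S)S] => [((S)S)S] => [(((S)S)S)S] => [(((A)S)S)S] => [((([])S)S)S] => [((([])(S)S)S)S] => [((([])(A)S)S)S] => [((([])([S])S)S)S] => [((([])([()])S)S)S] => [((([])([()])())S)S] => [((([])([()])())())S] => [((([])([()])())())()]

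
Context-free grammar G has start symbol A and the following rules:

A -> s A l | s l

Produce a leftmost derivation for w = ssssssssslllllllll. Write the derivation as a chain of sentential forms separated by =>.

A => sAl => ssAll => sssAlll => ssssAllll => sssssAlllll => ssssssAllllll => sssssssAlllllll => ssssssssAllllllll => ssssssssslllllllll

A => sAl   [A -> s A l]
sAl => ssAll   [A -> s A l]
ssAll => sssAlll   [A -> s A l]
sssAlll => ssssAllll   [A -> s A l]
ssssAllll => sssssAlllll   [A -> s A l]
sssssAlllll => ssssssAllllll   [A -> s A l]
ssssssAllllll => sssssssAlllllll   [A -> s A l]
sssssssAlllllll => ssssssssAllllllll   [A -> s A l]
ssssssssAllllllll => ssssssssslllllllll   [A -> s l]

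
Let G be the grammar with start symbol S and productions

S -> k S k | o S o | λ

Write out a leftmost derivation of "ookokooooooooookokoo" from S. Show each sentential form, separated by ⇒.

S ⇒ oSo ⇒ ooSoo ⇒ ookSkoo ⇒ ookoSokoo ⇒ ookokSkokoo ⇒ ookokoSokokoo ⇒ ookokooSookokoo ⇒ ookokoooSoookokoo ⇒ ookokooooSooookokoo ⇒ ookokoooooSoooookokoo ⇒ ookokooooooooookokoo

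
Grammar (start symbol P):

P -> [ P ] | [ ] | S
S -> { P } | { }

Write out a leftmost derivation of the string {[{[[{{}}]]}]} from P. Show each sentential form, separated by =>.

P=>S=>{P}=>{[P]}=>{[S]}=>{[{P}]}=>{[{[P]}]}=>{[{[[P]]}]}=>{[{[[S]]}]}=>{[{[[{P}]]}]}=>{[{[[{S}]]}]}=>{[{[[{{}}]]}]}

P => S   [P -> S]
S => {P}   [S -> { P }]
{P} => {[P]}   [P -> [ P ]]
{[P]} => {[S]}   [P -> S]
{[S]} => {[{P}]}   [S -> { P }]
{[{P}]} => {[{[P]}]}   [P -> [ P ]]
{[{[P]}]} => {[{[[P]]}]}   [P -> [ P ]]
{[{[[P]]}]} => {[{[[S]]}]}   [P -> S]
{[{[[S]]}]} => {[{[[{P}]]}]}   [S -> { P }]
{[{[[{P}]]}]} => {[{[[{S}]]}]}   [P -> S]
{[{[[{S}]]}]} => {[{[[{{}}]]}]}   [S -> { }]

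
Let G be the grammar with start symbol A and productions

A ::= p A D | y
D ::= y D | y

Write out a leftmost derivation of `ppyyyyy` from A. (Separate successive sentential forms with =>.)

A=>pAD=>ppADD=>ppyDD=>ppyyDD=>ppyyyD=>ppyyyyD=>ppyyyyy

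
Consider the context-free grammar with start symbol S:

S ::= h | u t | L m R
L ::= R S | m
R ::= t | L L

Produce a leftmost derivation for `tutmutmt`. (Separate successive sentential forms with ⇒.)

S ⇒ LmR ⇒ RSmR ⇒ LLSmR ⇒ RSLSmR ⇒ tSLSmR ⇒ tutLSmR ⇒ tutmSmR ⇒ tutmutmR ⇒ tutmutmt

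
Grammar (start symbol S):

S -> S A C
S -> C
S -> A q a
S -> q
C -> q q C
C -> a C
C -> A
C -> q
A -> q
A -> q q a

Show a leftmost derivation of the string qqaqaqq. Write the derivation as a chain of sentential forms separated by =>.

S => SAC   [S -> S A C]
SAC => AqaAC   [S -> A q a]
AqaAC => qqaqaAC   [A -> q q a]
qqaqaAC => qqaqaqC   [A -> q]
qqaqaqC => qqaqaqq   [C -> q]

S => SAC => AqaAC => qqaqaAC => qqaqaqC => qqaqaqq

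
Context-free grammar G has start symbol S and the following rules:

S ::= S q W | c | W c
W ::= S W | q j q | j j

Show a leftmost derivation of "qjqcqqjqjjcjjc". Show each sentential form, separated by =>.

S => Wc   [S ::= W c]
Wc => SWc   [W ::= S W]
SWc => WcWc   [S ::= W c]
WcWc => SWcWc   [W ::= S W]
SWcWc => SqWWcWc   [S ::= S q W]
SqWWcWc => WcqWWcWc   [S ::= W c]
WcqWWcWc => qjqcqWWcWc   [W ::= q j q]
qjqcqWWcWc => qjqcqqjqWcWc   [W ::= q j q]
qjqcqqjqWcWc => qjqcqqjqjjcWc   [W ::= j j]
qjqcqqjqjjcWc => qjqcqqjqjjcjjc   [W ::= j j]

S => Wc => SWc => WcWc => SWcWc => SqWWcWc => WcqWWcWc => qjqcqWWcWc => qjqcqqjqWcWc => qjqcqqjqjjcWc => qjqcqqjqjjcjjc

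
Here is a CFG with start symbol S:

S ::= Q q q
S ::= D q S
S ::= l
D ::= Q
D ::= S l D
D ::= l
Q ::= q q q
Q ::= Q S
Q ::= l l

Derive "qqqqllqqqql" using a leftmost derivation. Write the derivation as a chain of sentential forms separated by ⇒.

S ⇒ DqS   [S ::= D q S]
DqS ⇒ SlDqS   [D ::= S l D]
SlDqS ⇒ DqSlDqS   [S ::= D q S]
DqSlDqS ⇒ QqSlDqS   [D ::= Q]
QqSlDqS ⇒ qqqqSlDqS   [Q ::= q q q]
qqqqSlDqS ⇒ qqqqllDqS   [S ::= l]
qqqqllDqS ⇒ qqqqllQqS   [D ::= Q]
qqqqllQqS ⇒ qqqqllqqqqS   [Q ::= q q q]
qqqqllqqqqS ⇒ qqqqllqqqql   [S ::= l]

S ⇒ DqS ⇒ SlDqS ⇒ DqSlDqS ⇒ QqSlDqS ⇒ qqqqSlDqS ⇒ qqqqllDqS ⇒ qqqqllQqS ⇒ qqqqllqqqqS ⇒ qqqqllqqqql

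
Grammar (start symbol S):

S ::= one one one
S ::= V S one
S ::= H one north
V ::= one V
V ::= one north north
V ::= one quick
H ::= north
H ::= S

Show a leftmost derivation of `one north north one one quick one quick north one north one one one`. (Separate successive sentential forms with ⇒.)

S ⇒ V S one   [S ::= V S one]
V S one ⇒ one north north S one   [V ::= one north north]
one north north S one ⇒ one north north V S one one   [S ::= V S one]
one north north V S one one ⇒ one north north one V S one one   [V ::= one V]
one north north one V S one one ⇒ one north north one one quick S one one   [V ::= one quick]
one north north one one quick S one one ⇒ one north north one one quick V S one one one   [S ::= V S one]
one north north one one quick V S one one one ⇒ one north north one one quick one quick S one one one   [V ::= one quick]
one north north one one quick one quick S one one one ⇒ one north north one one quick one quick H one north one one one   [S ::= H one north]
one north north one one quick one quick H one north one one one ⇒ one north north one one quick one quick north one north one one one   [H ::= north]

S ⇒ V S one ⇒ one north north S one ⇒ one north north V S one one ⇒ one north north one V S one one ⇒ one north north one one quick S one one ⇒ one north north one one quick V S one one one ⇒ one north north one one quick one quick S one one one ⇒ one north north one one quick one quick H one north one one one ⇒ one north north one one quick one quick north one north one one one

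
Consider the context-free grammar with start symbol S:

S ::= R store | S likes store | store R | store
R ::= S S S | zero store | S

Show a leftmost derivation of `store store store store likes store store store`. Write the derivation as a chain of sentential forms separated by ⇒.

S ⇒ store R ⇒ store S ⇒ store store R ⇒ store store S S S ⇒ store store S likes store S S ⇒ store store R store likes store S S ⇒ store store S store likes store S S ⇒ store store store store likes store S S ⇒ store store store store likes store store S ⇒ store store store store likes store store store

S ⇒ store R   [S ::= store R]
store R ⇒ store S   [R ::= S]
store S ⇒ store store R   [S ::= store R]
store store R ⇒ store store S S S   [R ::= S S S]
store store S S S ⇒ store store S likes store S S   [S ::= S likes store]
store store S likes store S S ⇒ store store R store likes store S S   [S ::= R store]
store store R store likes store S S ⇒ store store S store likes store S S   [R ::= S]
store store S store likes store S S ⇒ store store store store likes store S S   [S ::= store]
store store store store likes store S S ⇒ store store store store likes store store S   [S ::= store]
store store store store likes store store S ⇒ store store store store likes store store store   [S ::= store]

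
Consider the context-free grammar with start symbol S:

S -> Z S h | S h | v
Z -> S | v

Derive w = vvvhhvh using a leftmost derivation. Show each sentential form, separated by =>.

S => ZSh   [S -> Z S h]
ZSh => SSh   [Z -> S]
SSh => ZShSh   [S -> Z S h]
ZShSh => SShSh   [Z -> S]
SShSh => vShSh   [S -> v]
vShSh => vZShhSh   [S -> Z S h]
vZShhSh => vSShhSh   [Z -> S]
vSShhSh => vvShhSh   [S -> v]
vvShhSh => vvvhhSh   [S -> v]
vvvhhSh => vvvhhvh   [S -> v]

S => ZSh => SSh => ZShSh => SShSh => vShSh => vZShhSh => vSShhSh => vvShhSh => vvvhhSh => vvvhhvh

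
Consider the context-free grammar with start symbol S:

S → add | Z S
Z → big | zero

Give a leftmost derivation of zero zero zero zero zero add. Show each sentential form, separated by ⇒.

S ⇒ Z S ⇒ zero S ⇒ zero Z S ⇒ zero zero S ⇒ zero zero Z S ⇒ zero zero zero S ⇒ zero zero zero Z S ⇒ zero zero zero zero S ⇒ zero zero zero zero Z S ⇒ zero zero zero zero zero S ⇒ zero zero zero zero zero add

S ⇒ Z S   [S → Z S]
Z S ⇒ zero S   [Z → zero]
zero S ⇒ zero Z S   [S → Z S]
zero Z S ⇒ zero zero S   [Z → zero]
zero zero S ⇒ zero zero Z S   [S → Z S]
zero zero Z S ⇒ zero zero zero S   [Z → zero]
zero zero zero S ⇒ zero zero zero Z S   [S → Z S]
zero zero zero Z S ⇒ zero zero zero zero S   [Z → zero]
zero zero zero zero S ⇒ zero zero zero zero Z S   [S → Z S]
zero zero zero zero Z S ⇒ zero zero zero zero zero S   [Z → zero]
zero zero zero zero zero S ⇒ zero zero zero zero zero add   [S → add]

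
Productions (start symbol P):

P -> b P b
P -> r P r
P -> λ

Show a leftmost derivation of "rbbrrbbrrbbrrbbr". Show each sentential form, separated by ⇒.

P ⇒ rPr ⇒ rbPbr ⇒ rbbPbbr ⇒ rbbrPrbbr ⇒ rbbrrPrrbbr ⇒ rbbrrbPbrrbbr ⇒ rbbrrbbPbbrrbbr ⇒ rbbrrbbrPrbbrrbbr ⇒ rbbrrbbrrbbrrbbr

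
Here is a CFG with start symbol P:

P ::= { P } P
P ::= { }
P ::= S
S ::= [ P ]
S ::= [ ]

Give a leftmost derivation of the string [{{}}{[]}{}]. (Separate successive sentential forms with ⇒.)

P ⇒ S ⇒ [P] ⇒ [{P}P] ⇒ [{{}}P] ⇒ [{{}}{P}P] ⇒ [{{}}{S}P] ⇒ [{{}}{[]}P] ⇒ [{{}}{[]}{}]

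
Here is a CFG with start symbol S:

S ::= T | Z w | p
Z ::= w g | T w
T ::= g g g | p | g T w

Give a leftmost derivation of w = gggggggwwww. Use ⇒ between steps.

S ⇒ T ⇒ gTw ⇒ ggTww ⇒ gggTwww ⇒ ggggTwwww ⇒ gggggggwwww

S ⇒ T   [S ::= T]
T ⇒ gTw   [T ::= g T w]
gTw ⇒ ggTww   [T ::= g T w]
ggTww ⇒ gggTwww   [T ::= g T w]
gggTwww ⇒ ggggTwwww   [T ::= g T w]
ggggTwwww ⇒ gggggggwwww   [T ::= g g g]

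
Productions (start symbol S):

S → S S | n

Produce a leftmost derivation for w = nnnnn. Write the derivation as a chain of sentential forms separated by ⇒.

S ⇒ SS ⇒ SSS ⇒ nSS ⇒ nSSS ⇒ nSSSS ⇒ nnSSS ⇒ nnnSS ⇒ nnnnS ⇒ nnnnn

S ⇒ SS   [S → S S]
SS ⇒ SSS   [S → S S]
SSS ⇒ nSS   [S → n]
nSS ⇒ nSSS   [S → S S]
nSSS ⇒ nSSSS   [S → S S]
nSSSS ⇒ nnSSS   [S → n]
nnSSS ⇒ nnnSS   [S → n]
nnnSS ⇒ nnnnS   [S → n]
nnnnS ⇒ nnnnn   [S → n]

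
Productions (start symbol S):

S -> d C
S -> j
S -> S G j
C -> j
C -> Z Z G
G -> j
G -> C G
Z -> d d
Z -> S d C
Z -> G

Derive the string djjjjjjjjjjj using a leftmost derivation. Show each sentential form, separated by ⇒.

S⇒SGj⇒SGjGj⇒SGjGjGj⇒SGjGjGjGj⇒SGjGjGjGjGj⇒dCGjGjGjGjGj⇒djGjGjGjGjGj⇒djjjGjGjGjGj⇒djjjjjGjGjGj⇒djjjjjjjGjGj⇒djjjjjjjjjGj⇒djjjjjjjjjjj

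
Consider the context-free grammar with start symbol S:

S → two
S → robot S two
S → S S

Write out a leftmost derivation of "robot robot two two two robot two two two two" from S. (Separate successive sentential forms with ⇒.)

S ⇒ robot S two ⇒ robot S S two ⇒ robot robot S two S two ⇒ robot robot S S two S two ⇒ robot robot two S two S two ⇒ robot robot two two two S two ⇒ robot robot two two two robot S two two ⇒ robot robot two two two robot S S two two ⇒ robot robot two two two robot two S two two ⇒ robot robot two two two robot two two two two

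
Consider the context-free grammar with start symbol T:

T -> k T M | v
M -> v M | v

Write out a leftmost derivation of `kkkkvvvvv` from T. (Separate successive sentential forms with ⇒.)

T ⇒ kTM   [T -> k T M]
kTM ⇒ kkTMM   [T -> k T M]
kkTMM ⇒ kkkTMMM   [T -> k T M]
kkkTMMM ⇒ kkkkTMMMM   [T -> k T M]
kkkkTMMMM ⇒ kkkkvMMMM   [T -> v]
kkkkvMMMM ⇒ kkkkvvMMM   [M -> v]
kkkkvvMMM ⇒ kkkkvvvMM   [M -> v]
kkkkvvvMM ⇒ kkkkvvvvM   [M -> v]
kkkkvvvvM ⇒ kkkkvvvvv   [M -> v]

T ⇒ kTM ⇒ kkTMM ⇒ kkkTMMM ⇒ kkkkTMMMM ⇒ kkkkvMMMM ⇒ kkkkvvMMM ⇒ kkkkvvvMM ⇒ kkkkvvvvM ⇒ kkkkvvvvv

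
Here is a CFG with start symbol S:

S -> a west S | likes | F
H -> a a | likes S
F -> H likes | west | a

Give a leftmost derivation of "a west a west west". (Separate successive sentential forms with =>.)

S => a west S => a west a west S => a west a west F => a west a west west

S => a west S   [S -> a west S]
a west S => a west a west S   [S -> a west S]
a west a west S => a west a west F   [S -> F]
a west a west F => a west a west west   [F -> west]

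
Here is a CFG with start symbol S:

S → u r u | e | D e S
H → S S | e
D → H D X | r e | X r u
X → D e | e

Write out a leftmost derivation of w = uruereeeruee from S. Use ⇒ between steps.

S ⇒ DeS ⇒ XrueS ⇒ DerueS ⇒ HDXerueS ⇒ SSDXerueS ⇒ uruSDXerueS ⇒ urueDXerueS ⇒ uruereXerueS ⇒ uruereeerueS ⇒ uruereeeruee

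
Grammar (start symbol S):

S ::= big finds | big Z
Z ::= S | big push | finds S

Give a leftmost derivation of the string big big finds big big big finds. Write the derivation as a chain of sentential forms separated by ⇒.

S ⇒ big Z ⇒ big S ⇒ big big Z ⇒ big big finds S ⇒ big big finds big Z ⇒ big big finds big S ⇒ big big finds big big Z ⇒ big big finds big big S ⇒ big big finds big big big finds

S ⇒ big Z   [S ::= big Z]
big Z ⇒ big S   [Z ::= S]
big S ⇒ big big Z   [S ::= big Z]
big big Z ⇒ big big finds S   [Z ::= finds S]
big big finds S ⇒ big big finds big Z   [S ::= big Z]
big big finds big Z ⇒ big big finds big S   [Z ::= S]
big big finds big S ⇒ big big finds big big Z   [S ::= big Z]
big big finds big big Z ⇒ big big finds big big S   [Z ::= S]
big big finds big big S ⇒ big big finds big big big finds   [S ::= big finds]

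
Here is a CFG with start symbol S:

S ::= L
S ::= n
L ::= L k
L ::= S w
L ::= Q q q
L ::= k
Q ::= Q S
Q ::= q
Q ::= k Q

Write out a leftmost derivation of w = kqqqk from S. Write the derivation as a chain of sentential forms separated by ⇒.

S ⇒ L   [S ::= L]
L ⇒ Lk   [L ::= L k]
Lk ⇒ Qqqk   [L ::= Q q q]
Qqqk ⇒ kQqqk   [Q ::= k Q]
kQqqk ⇒ kqqqk   [Q ::= q]

S⇒L⇒Lk⇒Qqqk⇒kQqqk⇒kqqqk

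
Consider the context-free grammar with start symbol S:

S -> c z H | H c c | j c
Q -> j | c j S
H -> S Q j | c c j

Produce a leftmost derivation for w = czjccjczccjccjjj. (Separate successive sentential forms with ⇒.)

S ⇒ czH   [S -> c z H]
czH ⇒ czSQj   [H -> S Q j]
czSQj ⇒ czjcQj   [S -> j c]
czjcQj ⇒ czjccjSj   [Q -> c j S]
czjccjSj ⇒ czjccjczHj   [S -> c z H]
czjccjczHj ⇒ czjccjczSQjj   [H -> S Q j]
czjccjczSQjj ⇒ czjccjczHccQjj   [S -> H c c]
czjccjczHccQjj ⇒ czjccjczccjccQjj   [H -> c c j]
czjccjczccjccQjj ⇒ czjccjczccjccjjj   [Q -> j]

S ⇒ czH ⇒ czSQj ⇒ czjcQj ⇒ czjccjSj ⇒ czjccjczHj ⇒ czjccjczSQjj ⇒ czjccjczHccQjj ⇒ czjccjczccjccQjj ⇒ czjccjczccjccjjj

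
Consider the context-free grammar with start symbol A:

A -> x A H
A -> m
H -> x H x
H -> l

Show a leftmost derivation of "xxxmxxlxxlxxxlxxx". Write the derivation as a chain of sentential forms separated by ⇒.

A⇒xAH⇒xxAHH⇒xxxAHHH⇒xxxmHHH⇒xxxmxHxHH⇒xxxmxxHxxHH⇒xxxmxxlxxHH⇒xxxmxxlxxlH⇒xxxmxxlxxlxHx⇒xxxmxxlxxlxxHxx⇒xxxmxxlxxlxxxHxxx⇒xxxmxxlxxlxxxlxxx

A ⇒ xAH   [A -> x A H]
xAH ⇒ xxAHH   [A -> x A H]
xxAHH ⇒ xxxAHHH   [A -> x A H]
xxxAHHH ⇒ xxxmHHH   [A -> m]
xxxmHHH ⇒ xxxmxHxHH   [H -> x H x]
xxxmxHxHH ⇒ xxxmxxHxxHH   [H -> x H x]
xxxmxxHxxHH ⇒ xxxmxxlxxHH   [H -> l]
xxxmxxlxxHH ⇒ xxxmxxlxxlH   [H -> l]
xxxmxxlxxlH ⇒ xxxmxxlxxlxHx   [H -> x H x]
xxxmxxlxxlxHx ⇒ xxxmxxlxxlxxHxx   [H -> x H x]
xxxmxxlxxlxxHxx ⇒ xxxmxxlxxlxxxHxxx   [H -> x H x]
xxxmxxlxxlxxxHxxx ⇒ xxxmxxlxxlxxxlxxx   [H -> l]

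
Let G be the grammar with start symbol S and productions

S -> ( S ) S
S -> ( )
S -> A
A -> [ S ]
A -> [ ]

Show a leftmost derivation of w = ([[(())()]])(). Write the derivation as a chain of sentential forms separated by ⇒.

S⇒(S)S⇒(A)S⇒([S])S⇒([A])S⇒([[S]])S⇒([[(S)S]])S⇒([[(())S]])S⇒([[(())()]])S⇒([[(())()]])()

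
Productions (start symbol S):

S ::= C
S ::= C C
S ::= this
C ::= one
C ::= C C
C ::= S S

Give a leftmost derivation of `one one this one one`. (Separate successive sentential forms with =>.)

S => C C => C C C => S S C C => C S C C => C C S C C => one C S C C => one one S C C => one one this C C => one one this one C => one one this one one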